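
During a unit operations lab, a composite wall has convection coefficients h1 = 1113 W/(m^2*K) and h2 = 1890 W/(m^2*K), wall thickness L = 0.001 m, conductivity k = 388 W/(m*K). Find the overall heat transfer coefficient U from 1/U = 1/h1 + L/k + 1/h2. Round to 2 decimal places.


1/U = 1/h1 + L/k + 1/h2
1/U = 1/1113 + 0.001/388 + 1/1890
1/U = 0.0008984726 + 2.5773e-06 + 0.0005291005
1/U = 0.0014301504
U = 699.23 W/(m^2*K)


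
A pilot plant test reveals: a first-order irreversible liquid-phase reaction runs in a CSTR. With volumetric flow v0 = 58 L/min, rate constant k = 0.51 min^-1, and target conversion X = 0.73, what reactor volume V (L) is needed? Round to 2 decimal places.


V = v0 * X / (k * (1 - X))
V = 58 * 0.73 / (0.51 * (1 - 0.73))
V = 42.34 / (0.51 * 0.27)
V = 42.34 / 0.1377
V = 307.48 L


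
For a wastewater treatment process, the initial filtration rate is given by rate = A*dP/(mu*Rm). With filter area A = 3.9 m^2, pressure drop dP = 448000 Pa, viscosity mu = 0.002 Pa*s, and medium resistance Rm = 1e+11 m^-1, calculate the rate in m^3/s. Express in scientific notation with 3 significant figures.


rate = A * dP / (mu * Rm)
rate = 3.9 * 448000 / (0.002 * 1e+11)
rate = 1747200.0 / 2.000e+08
rate = 8.74e-03 m^3/s


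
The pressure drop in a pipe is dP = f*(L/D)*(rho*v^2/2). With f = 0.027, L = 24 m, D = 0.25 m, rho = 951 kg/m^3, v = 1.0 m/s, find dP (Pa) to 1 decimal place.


dP = f * (L/D) * (rho*v^2/2)
dP = 0.027 * (24/0.25) * (951*1.0^2/2)
L/D = 96.0
rho*v^2/2 = 951*1.0/2 = 475.5
dP = 0.027 * 96.0 * 475.5
dP = 1232.5 Pa


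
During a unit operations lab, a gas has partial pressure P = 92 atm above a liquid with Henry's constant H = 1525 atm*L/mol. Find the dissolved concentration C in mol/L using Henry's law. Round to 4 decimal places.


C = P / H
C = 92 / 1525
C = 0.0603 mol/L


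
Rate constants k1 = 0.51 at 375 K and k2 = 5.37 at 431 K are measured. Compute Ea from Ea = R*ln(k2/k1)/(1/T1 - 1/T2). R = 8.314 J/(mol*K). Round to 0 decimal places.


Ea = R * ln(k2/k1) / (1/T1 - 1/T2)
ln(k2/k1) = ln(5.37/0.51) = 2.3541725
1/T1 - 1/T2 = 1/375 - 1/431 = 0.000346481052
Ea = 8.314 * 2.3541725 / 0.000346481052
Ea = 56490 J/mol


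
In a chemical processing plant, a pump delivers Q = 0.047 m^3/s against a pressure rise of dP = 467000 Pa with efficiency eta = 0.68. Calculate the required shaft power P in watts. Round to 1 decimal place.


P = Q * dP / eta
P = 0.047 * 467000 / 0.68
P = 21949.0 / 0.68
P = 32277.9 W


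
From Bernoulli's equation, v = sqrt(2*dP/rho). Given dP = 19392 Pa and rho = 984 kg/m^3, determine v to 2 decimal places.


v = sqrt(2*dP/rho)
v = sqrt(2*19392/984)
v = sqrt(39.414634)
v = 6.28 m/s


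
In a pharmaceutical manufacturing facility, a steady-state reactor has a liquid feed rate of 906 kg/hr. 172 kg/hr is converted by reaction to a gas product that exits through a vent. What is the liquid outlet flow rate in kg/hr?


Steady-state mass balance on the main outlet: F_out = F_in - F_removed
F_out = 906 - 172
F_out = 734 kg/hr


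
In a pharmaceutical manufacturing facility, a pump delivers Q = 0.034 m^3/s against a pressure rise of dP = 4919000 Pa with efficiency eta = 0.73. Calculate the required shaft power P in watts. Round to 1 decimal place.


P = Q * dP / eta
P = 0.034 * 4919000 / 0.73
P = 167246.0 / 0.73
P = 229104.1 W


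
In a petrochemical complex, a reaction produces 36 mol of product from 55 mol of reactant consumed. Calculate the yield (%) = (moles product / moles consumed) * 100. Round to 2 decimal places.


Yield = (moles product / moles consumed) * 100%
Yield = (36 / 55) * 100
Yield = 0.6545 * 100
Yield = 65.45%


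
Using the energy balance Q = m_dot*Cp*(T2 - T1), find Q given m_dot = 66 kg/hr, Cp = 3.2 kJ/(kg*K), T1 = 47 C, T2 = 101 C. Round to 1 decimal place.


Q = m_dot * Cp * (T2 - T1)
Q = 66 * 3.2 * (101 - 47)
Q = 66 * 3.2 * 54
Q = 11404.8 kJ/hr


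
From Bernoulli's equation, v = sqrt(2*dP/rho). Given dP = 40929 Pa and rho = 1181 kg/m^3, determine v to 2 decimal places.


v = sqrt(2*dP/rho)
v = sqrt(2*40929/1181)
v = sqrt(69.312447)
v = 8.33 m/s


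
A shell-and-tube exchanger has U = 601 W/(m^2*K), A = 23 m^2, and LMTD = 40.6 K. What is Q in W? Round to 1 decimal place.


Q = U * A * LMTD
Q = 601 * 23 * 40.6
Q = 561213.8 W


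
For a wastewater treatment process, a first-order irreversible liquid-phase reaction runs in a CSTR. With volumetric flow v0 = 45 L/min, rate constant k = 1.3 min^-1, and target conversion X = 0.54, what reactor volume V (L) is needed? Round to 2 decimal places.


V = v0 * X / (k * (1 - X))
V = 45 * 0.54 / (1.3 * (1 - 0.54))
V = 24.3 / (1.3 * 0.46)
V = 24.3 / 0.598
V = 40.64 L


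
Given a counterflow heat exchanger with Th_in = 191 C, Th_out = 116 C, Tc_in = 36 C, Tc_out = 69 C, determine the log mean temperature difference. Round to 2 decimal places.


dT1 = Th_in - Tc_out = 191 - 69 = 122
dT2 = Th_out - Tc_in = 116 - 36 = 80
LMTD = (dT1 - dT2) / ln(dT1/dT2)
LMTD = (122 - 80) / ln(122/80)
LMTD = 99.53 K


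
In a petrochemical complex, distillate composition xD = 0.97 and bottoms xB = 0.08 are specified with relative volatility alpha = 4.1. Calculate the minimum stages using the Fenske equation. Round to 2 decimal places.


N_min = ln((xD*(1-xB))/(xB*(1-xD))) / ln(alpha)
Numerator inside ln: 0.8924 / 0.0024 = 371.833333
ln(371.833333) = 5.918446
ln(alpha) = ln(4.1) = 1.410987
N_min = 5.918446 / 1.410987 = 4.19


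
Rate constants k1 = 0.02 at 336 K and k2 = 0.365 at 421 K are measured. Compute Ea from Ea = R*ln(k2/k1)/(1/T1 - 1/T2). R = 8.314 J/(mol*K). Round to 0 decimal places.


Ea = R * ln(k2/k1) / (1/T1 - 1/T2)
ln(k2/k1) = ln(0.365/0.02) = 2.9041651
1/T1 - 1/T2 = 1/336 - 1/421 = 0.000600893564
Ea = 8.314 * 2.9041651 / 0.000600893564
Ea = 40182 J/mol


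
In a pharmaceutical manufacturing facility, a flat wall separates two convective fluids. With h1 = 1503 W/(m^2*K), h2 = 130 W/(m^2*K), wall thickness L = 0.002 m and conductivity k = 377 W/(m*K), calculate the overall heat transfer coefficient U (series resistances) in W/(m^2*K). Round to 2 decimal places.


1/U = 1/h1 + L/k + 1/h2
1/U = 1/1503 + 0.002/377 + 1/130
1/U = 0.000665336 + 5.305e-06 + 0.0076923077
1/U = 0.0083629487
U = 119.58 W/(m^2*K)


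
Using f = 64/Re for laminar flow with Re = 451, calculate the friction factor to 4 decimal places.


f = 64 / Re
f = 64 / 451
f = 0.1419


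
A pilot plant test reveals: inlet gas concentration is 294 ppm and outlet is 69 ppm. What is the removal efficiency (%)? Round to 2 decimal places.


Efficiency = (G_in - G_out) / G_in * 100%
Efficiency = (294 - 69) / 294 * 100
Efficiency = 225 / 294 * 100
Efficiency = 76.53%


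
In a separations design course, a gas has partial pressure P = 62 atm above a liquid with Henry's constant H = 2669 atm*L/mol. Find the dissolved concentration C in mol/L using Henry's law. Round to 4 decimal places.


C = P / H
C = 62 / 2669
C = 0.0232 mol/L


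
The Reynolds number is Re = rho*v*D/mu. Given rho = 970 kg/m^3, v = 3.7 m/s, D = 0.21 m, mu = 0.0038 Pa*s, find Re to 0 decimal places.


Re = rho * v * D / mu
Re = 970 * 3.7 * 0.21 / 0.0038
Re = 753.69 / 0.0038
Re = 198339


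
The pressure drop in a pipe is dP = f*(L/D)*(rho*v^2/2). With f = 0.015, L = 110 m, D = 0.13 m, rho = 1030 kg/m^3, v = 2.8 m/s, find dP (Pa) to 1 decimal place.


dP = f * (L/D) * (rho*v^2/2)
dP = 0.015 * (110/0.13) * (1030*2.8^2/2)
L/D = 846.15384615
rho*v^2/2 = 1030*7.84/2 = 4037.6
dP = 0.015 * 846.15384615 * 4037.6
dP = 51246.5 Pa


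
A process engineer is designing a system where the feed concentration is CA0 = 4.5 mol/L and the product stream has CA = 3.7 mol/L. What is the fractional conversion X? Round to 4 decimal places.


X = (CA0 - CA) / CA0
X = (4.5 - 3.7) / 4.5
X = 0.8 / 4.5
X = 0.1778


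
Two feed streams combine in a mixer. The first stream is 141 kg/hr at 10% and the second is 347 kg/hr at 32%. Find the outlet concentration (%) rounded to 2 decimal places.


Mass balance on solute: F1*x1 + F2*x2 = F3*x3
F3 = F1 + F2 = 141 + 347 = 488 kg/hr
x3 = (F1*x1 + F2*x2)/F3
x3 = (141*0.1 + 347*0.32) / 488
x3 = 25.64%


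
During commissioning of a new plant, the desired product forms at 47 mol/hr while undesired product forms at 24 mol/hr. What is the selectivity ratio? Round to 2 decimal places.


S = desired product rate / undesired product rate
S = 47 / 24
S = 1.96


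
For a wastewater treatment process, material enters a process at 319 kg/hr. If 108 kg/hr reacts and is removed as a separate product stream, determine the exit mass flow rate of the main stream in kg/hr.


Steady-state mass balance on the main outlet: F_out = F_in - F_removed
F_out = 319 - 108
F_out = 211 kg/hr


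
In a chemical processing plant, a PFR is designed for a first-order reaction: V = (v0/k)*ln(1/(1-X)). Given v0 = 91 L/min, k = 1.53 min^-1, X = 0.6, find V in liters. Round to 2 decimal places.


V = (v0/k) * ln(1/(1-X))
V = (91/1.53) * ln(1/(1-0.6))
V = 59.477124 * ln(2.5)
V = 59.477124 * 0.916291
V = 54.50 L


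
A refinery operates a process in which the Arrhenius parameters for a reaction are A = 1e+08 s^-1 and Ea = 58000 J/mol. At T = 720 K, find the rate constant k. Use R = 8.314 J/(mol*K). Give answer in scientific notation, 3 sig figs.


k = A * exp(-Ea/(R*T))
k = 1e+08 * exp(-58000 / (8.314 * 720))
k = 1e+08 * exp(-9.689145)
k = 6.20e+03


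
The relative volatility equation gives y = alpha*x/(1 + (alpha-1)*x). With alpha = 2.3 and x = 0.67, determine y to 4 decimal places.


y = alpha*x / (1 + (alpha-1)*x)
y = 2.3*0.67 / (1 + (2.3-1)*0.67)
y = 1.541 / (1 + 0.871)
y = 1.541 / 1.871
y = 0.8236


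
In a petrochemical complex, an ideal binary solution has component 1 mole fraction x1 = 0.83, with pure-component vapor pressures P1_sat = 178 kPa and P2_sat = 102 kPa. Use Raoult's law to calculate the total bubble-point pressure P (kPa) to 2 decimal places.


P = x1*P1_sat + x2*P2_sat
x2 = 1 - x1 = 1 - 0.83 = 0.17
P = 0.83*178 + 0.17*102
P = 147.74 + 17.34
P = 165.08 kPa


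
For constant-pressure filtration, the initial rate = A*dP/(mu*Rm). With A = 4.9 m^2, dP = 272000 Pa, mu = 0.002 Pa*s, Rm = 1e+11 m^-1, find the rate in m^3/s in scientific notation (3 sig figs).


rate = A * dP / (mu * Rm)
rate = 4.9 * 272000 / (0.002 * 1e+11)
rate = 1332800.0 / 2.000e+08
rate = 6.66e-03 m^3/s


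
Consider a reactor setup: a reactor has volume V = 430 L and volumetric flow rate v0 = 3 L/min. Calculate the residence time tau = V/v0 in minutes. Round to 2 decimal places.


tau = V / v0
tau = 430 / 3
tau = 143.33 min


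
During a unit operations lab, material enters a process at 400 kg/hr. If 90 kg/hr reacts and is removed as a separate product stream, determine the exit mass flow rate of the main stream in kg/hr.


Steady-state mass balance on the main outlet: F_out = F_in - F_removed
F_out = 400 - 90
F_out = 310 kg/hr


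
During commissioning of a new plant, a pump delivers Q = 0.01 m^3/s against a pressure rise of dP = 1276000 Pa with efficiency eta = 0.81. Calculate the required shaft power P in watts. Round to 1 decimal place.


P = Q * dP / eta
P = 0.01 * 1276000 / 0.81
P = 12760.0 / 0.81
P = 15753.1 W


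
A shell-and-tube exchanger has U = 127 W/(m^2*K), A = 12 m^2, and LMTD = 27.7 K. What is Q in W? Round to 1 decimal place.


Q = U * A * LMTD
Q = 127 * 12 * 27.7
Q = 42214.8 W


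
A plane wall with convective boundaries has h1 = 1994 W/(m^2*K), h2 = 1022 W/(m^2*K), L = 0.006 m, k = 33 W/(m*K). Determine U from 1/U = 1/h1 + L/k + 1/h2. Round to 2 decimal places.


1/U = 1/h1 + L/k + 1/h2
1/U = 1/1994 + 0.006/33 + 1/1022
1/U = 0.0005015045 + 0.0001818182 + 0.0009784736
1/U = 0.0016617963
U = 601.76 W/(m^2*K)


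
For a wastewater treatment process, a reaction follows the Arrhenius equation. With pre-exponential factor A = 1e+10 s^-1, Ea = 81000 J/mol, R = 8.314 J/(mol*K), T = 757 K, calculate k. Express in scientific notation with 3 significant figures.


k = A * exp(-Ea/(R*T))
k = 1e+10 * exp(-81000 / (8.314 * 757))
k = 1e+10 * exp(-12.870017)
k = 2.57e+04


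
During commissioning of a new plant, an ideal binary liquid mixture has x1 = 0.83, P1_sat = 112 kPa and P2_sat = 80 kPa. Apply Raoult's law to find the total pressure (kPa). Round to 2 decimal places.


P = x1*P1_sat + x2*P2_sat
x2 = 1 - x1 = 1 - 0.83 = 0.17
P = 0.83*112 + 0.17*80
P = 92.96 + 13.6
P = 106.56 kPa


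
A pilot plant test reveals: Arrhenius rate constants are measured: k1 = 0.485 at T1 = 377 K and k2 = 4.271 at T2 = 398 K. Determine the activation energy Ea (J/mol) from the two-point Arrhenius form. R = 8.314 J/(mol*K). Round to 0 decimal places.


Ea = R * ln(k2/k1) / (1/T1 - 1/T2)
ln(k2/k1) = ln(4.271/0.485) = 2.1754544
1/T1 - 1/T2 = 1/377 - 1/398 = 0.00013995708
Ea = 8.314 * 2.1754544 / 0.00013995708
Ea = 129231 J/mol


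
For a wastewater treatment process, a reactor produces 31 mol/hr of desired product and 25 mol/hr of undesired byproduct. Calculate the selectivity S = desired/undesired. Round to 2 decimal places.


S = desired product rate / undesired product rate
S = 31 / 25
S = 1.24


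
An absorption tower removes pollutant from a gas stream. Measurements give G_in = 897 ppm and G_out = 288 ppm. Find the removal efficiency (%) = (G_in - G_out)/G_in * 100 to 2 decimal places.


Efficiency = (G_in - G_out) / G_in * 100%
Efficiency = (897 - 288) / 897 * 100
Efficiency = 609 / 897 * 100
Efficiency = 67.89%


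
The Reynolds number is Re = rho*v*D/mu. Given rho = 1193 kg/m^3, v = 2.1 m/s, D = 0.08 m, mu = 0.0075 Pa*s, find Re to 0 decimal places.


Re = rho * v * D / mu
Re = 1193 * 2.1 * 0.08 / 0.0075
Re = 200.424 / 0.0075
Re = 26723


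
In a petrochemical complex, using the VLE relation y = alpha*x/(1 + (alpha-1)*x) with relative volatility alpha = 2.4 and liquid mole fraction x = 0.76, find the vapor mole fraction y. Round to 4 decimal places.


y = alpha*x / (1 + (alpha-1)*x)
y = 2.4*0.76 / (1 + (2.4-1)*0.76)
y = 1.824 / (1 + 1.064)
y = 1.824 / 2.064
y = 0.8837


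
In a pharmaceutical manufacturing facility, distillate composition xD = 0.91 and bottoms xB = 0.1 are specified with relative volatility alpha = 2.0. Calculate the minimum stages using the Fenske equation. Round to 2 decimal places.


N_min = ln((xD*(1-xB))/(xB*(1-xD))) / ln(alpha)
Numerator inside ln: 0.819 / 0.009 = 91.0
ln(91.0) = 4.51086
ln(alpha) = ln(2.0) = 0.693147
N_min = 4.51086 / 0.693147 = 6.51


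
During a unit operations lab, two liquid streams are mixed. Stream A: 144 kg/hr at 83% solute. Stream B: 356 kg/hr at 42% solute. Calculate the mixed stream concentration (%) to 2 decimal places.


Mass balance on solute: F1*x1 + F2*x2 = F3*x3
F3 = F1 + F2 = 144 + 356 = 500 kg/hr
x3 = (F1*x1 + F2*x2)/F3
x3 = (144*0.83 + 356*0.42) / 500
x3 = 53.81%


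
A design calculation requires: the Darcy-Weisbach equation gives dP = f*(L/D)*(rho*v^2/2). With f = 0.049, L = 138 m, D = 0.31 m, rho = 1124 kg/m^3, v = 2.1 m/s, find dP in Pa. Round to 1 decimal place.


dP = f * (L/D) * (rho*v^2/2)
dP = 0.049 * (138/0.31) * (1124*2.1^2/2)
L/D = 445.16129032
rho*v^2/2 = 1124*4.41/2 = 2478.42
dP = 0.049 * 445.16129032 * 2478.42
dP = 54061.5 Pa


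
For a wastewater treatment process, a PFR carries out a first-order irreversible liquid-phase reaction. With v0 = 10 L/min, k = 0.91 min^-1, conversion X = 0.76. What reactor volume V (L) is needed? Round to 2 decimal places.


V = (v0/k) * ln(1/(1-X))
V = (10/0.91) * ln(1/(1-0.76))
V = 10.989011 * ln(4.166667)
V = 10.989011 * 1.427116
V = 15.68 L


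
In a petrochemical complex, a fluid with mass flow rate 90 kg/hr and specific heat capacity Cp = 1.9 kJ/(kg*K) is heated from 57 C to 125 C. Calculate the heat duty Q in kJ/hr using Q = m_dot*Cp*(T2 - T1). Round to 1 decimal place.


Q = m_dot * Cp * (T2 - T1)
Q = 90 * 1.9 * (125 - 57)
Q = 90 * 1.9 * 68
Q = 11628.0 kJ/hr


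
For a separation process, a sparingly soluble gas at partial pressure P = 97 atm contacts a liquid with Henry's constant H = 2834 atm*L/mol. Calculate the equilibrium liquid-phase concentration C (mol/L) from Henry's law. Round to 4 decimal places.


C = P / H
C = 97 / 2834
C = 0.0342 mol/L


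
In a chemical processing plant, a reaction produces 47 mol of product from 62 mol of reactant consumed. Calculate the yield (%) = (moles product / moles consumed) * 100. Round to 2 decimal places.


Yield = (moles product / moles consumed) * 100%
Yield = (47 / 62) * 100
Yield = 0.7581 * 100
Yield = 75.81%


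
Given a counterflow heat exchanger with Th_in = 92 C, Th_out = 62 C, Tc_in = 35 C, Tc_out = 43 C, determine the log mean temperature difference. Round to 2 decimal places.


dT1 = Th_in - Tc_out = 92 - 43 = 49
dT2 = Th_out - Tc_in = 62 - 35 = 27
LMTD = (dT1 - dT2) / ln(dT1/dT2)
LMTD = (49 - 27) / ln(49/27)
LMTD = 36.91 K


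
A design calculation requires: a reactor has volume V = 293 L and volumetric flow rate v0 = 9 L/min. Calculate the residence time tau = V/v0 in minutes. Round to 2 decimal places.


tau = V / v0
tau = 293 / 9
tau = 32.56 min


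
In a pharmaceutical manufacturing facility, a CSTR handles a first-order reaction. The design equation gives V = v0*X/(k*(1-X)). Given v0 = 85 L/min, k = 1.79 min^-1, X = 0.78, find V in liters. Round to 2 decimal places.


V = v0 * X / (k * (1 - X))
V = 85 * 0.78 / (1.79 * (1 - 0.78))
V = 66.3 / (1.79 * 0.22)
V = 66.3 / 0.3938
V = 168.36 L


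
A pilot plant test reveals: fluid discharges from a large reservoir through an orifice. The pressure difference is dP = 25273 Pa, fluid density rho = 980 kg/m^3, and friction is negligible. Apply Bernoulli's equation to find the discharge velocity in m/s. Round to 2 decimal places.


v = sqrt(2*dP/rho)
v = sqrt(2*25273/980)
v = sqrt(51.577551)
v = 7.18 m/s


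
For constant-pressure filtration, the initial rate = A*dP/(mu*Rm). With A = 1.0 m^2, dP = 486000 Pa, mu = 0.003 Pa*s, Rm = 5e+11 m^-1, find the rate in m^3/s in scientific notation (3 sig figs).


rate = A * dP / (mu * Rm)
rate = 1.0 * 486000 / (0.003 * 5e+11)
rate = 486000.0 / 1.500e+09
rate = 3.24e-04 m^3/s


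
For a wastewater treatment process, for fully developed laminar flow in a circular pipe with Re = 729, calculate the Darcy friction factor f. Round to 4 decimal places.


f = 64 / Re
f = 64 / 729
f = 0.0878


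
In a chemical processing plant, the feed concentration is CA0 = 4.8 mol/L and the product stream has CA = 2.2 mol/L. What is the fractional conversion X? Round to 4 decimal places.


X = (CA0 - CA) / CA0
X = (4.8 - 2.2) / 4.8
X = 2.6 / 4.8
X = 0.5417


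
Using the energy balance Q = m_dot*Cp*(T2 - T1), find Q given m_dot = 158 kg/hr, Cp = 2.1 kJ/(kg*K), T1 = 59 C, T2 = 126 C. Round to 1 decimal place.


Q = m_dot * Cp * (T2 - T1)
Q = 158 * 2.1 * (126 - 59)
Q = 158 * 2.1 * 67
Q = 22230.6 kJ/hr


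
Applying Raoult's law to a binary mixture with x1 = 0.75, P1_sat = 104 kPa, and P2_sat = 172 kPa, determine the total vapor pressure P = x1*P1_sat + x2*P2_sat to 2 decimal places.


P = x1*P1_sat + x2*P2_sat
x2 = 1 - x1 = 1 - 0.75 = 0.25
P = 0.75*104 + 0.25*172
P = 78.0 + 43.0
P = 121.00 kPa


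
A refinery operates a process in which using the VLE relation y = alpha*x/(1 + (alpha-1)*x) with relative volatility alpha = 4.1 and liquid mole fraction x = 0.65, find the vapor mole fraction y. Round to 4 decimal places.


y = alpha*x / (1 + (alpha-1)*x)
y = 4.1*0.65 / (1 + (4.1-1)*0.65)
y = 2.665 / (1 + 2.015)
y = 2.665 / 3.015
y = 0.8839


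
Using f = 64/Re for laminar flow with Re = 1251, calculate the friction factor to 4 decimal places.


f = 64 / Re
f = 64 / 1251
f = 0.0512


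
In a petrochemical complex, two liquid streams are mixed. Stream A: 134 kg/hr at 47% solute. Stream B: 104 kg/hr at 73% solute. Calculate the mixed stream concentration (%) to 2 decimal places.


Mass balance on solute: F1*x1 + F2*x2 = F3*x3
F3 = F1 + F2 = 134 + 104 = 238 kg/hr
x3 = (F1*x1 + F2*x2)/F3
x3 = (134*0.47 + 104*0.73) / 238
x3 = 58.36%


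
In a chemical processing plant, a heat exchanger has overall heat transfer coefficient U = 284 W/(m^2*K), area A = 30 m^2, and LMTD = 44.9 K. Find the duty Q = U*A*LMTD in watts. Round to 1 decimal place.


Q = U * A * LMTD
Q = 284 * 30 * 44.9
Q = 382548.0 W


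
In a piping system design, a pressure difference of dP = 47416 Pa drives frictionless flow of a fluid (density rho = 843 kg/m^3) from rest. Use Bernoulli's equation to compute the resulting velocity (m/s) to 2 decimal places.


v = sqrt(2*dP/rho)
v = sqrt(2*47416/843)
v = sqrt(112.493476)
v = 10.61 m/s


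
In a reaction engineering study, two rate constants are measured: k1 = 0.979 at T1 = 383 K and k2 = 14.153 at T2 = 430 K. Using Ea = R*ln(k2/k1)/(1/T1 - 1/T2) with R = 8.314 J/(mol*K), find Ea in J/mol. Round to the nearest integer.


Ea = R * ln(k2/k1) / (1/T1 - 1/T2)
ln(k2/k1) = ln(14.153/0.979) = 2.6711503
1/T1 - 1/T2 = 1/383 - 1/430 = 0.000285384662
Ea = 8.314 * 2.6711503 / 0.000285384662
Ea = 77818 J/mol


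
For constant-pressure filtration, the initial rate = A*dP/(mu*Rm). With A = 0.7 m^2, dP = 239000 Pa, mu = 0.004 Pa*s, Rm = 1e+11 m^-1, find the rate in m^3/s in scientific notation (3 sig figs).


rate = A * dP / (mu * Rm)
rate = 0.7 * 239000 / (0.004 * 1e+11)
rate = 167300.0 / 4.000e+08
rate = 4.18e-04 m^3/s


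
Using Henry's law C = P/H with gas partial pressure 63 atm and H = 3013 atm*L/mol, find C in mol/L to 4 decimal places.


C = P / H
C = 63 / 3013
C = 0.0209 mol/L


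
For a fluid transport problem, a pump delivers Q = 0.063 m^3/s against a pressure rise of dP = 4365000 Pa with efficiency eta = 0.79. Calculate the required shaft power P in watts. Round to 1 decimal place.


P = Q * dP / eta
P = 0.063 * 4365000 / 0.79
P = 274995.0 / 0.79
P = 348094.9 W


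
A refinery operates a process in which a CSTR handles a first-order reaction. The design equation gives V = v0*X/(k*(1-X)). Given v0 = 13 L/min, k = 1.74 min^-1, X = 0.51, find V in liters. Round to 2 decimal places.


V = v0 * X / (k * (1 - X))
V = 13 * 0.51 / (1.74 * (1 - 0.51))
V = 6.63 / (1.74 * 0.49)
V = 6.63 / 0.8526
V = 7.78 L


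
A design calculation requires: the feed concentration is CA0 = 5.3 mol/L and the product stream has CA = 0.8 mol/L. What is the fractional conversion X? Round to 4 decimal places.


X = (CA0 - CA) / CA0
X = (5.3 - 0.8) / 5.3
X = 4.5 / 5.3
X = 0.8491


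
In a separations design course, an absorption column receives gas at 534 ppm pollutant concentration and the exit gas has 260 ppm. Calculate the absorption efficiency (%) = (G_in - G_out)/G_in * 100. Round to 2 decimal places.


Efficiency = (G_in - G_out) / G_in * 100%
Efficiency = (534 - 260) / 534 * 100
Efficiency = 274 / 534 * 100
Efficiency = 51.31%


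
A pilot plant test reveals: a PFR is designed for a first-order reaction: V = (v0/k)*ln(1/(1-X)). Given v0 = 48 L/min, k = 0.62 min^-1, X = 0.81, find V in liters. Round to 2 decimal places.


V = (v0/k) * ln(1/(1-X))
V = (48/0.62) * ln(1/(1-0.81))
V = 77.419355 * ln(5.263158)
V = 77.419355 * 1.660731
V = 128.57 L


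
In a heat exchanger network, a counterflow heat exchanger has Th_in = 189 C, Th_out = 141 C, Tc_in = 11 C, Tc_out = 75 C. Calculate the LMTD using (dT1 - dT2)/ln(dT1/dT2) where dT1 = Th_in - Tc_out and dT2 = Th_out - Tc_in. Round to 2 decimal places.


dT1 = Th_in - Tc_out = 189 - 75 = 114
dT2 = Th_out - Tc_in = 141 - 11 = 130
LMTD = (dT1 - dT2) / ln(dT1/dT2)
LMTD = (114 - 130) / ln(114/130)
LMTD = 121.82 K


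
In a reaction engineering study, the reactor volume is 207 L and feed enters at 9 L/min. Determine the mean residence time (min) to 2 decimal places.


tau = V / v0
tau = 207 / 9
tau = 23.00 min


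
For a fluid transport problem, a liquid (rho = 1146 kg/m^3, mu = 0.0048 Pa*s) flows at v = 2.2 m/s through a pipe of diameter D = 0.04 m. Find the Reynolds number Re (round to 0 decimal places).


Re = rho * v * D / mu
Re = 1146 * 2.2 * 0.04 / 0.0048
Re = 100.848 / 0.0048
Re = 21010


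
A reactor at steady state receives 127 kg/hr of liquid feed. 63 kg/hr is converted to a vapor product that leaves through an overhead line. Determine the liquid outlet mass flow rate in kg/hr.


Steady-state mass balance on the main outlet: F_out = F_in - F_removed
F_out = 127 - 63
F_out = 64 kg/hr


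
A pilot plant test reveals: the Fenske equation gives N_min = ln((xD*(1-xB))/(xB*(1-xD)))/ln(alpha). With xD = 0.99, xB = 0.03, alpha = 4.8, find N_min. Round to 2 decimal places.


N_min = ln((xD*(1-xB))/(xB*(1-xD))) / ln(alpha)
Numerator inside ln: 0.9603 / 0.0003 = 3201.0
ln(3201.0) = 8.071219
ln(alpha) = ln(4.8) = 1.568616
N_min = 8.071219 / 1.568616 = 5.15


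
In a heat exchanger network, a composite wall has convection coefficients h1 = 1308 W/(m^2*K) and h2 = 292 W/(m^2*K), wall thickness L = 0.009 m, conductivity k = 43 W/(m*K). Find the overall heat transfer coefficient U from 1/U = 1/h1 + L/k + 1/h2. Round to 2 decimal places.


1/U = 1/h1 + L/k + 1/h2
1/U = 1/1308 + 0.009/43 + 1/292
1/U = 0.000764526 + 0.0002093023 + 0.0034246575
1/U = 0.0043984858
U = 227.35 W/(m^2*K)


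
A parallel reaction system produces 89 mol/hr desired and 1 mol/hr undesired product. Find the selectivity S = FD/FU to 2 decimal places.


S = desired product rate / undesired product rate
S = 89 / 1
S = 89.00


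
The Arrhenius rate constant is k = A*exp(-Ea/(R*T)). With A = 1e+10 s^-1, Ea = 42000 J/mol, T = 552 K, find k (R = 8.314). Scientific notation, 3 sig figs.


k = A * exp(-Ea/(R*T))
k = 1e+10 * exp(-42000 / (8.314 * 552))
k = 1e+10 * exp(-9.151667)
k = 1.06e+06


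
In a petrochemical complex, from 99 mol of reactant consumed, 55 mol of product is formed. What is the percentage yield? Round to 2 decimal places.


Yield = (moles product / moles consumed) * 100%
Yield = (55 / 99) * 100
Yield = 0.5556 * 100
Yield = 55.56%


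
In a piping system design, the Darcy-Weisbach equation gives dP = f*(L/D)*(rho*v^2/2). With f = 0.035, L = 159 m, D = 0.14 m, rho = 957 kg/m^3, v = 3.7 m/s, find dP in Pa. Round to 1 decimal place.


dP = f * (L/D) * (rho*v^2/2)
dP = 0.035 * (159/0.14) * (957*3.7^2/2)
L/D = 1135.71428571
rho*v^2/2 = 957*13.69/2 = 6550.665
dP = 0.035 * 1135.71428571 * 6550.665
dP = 260388.9 Pa


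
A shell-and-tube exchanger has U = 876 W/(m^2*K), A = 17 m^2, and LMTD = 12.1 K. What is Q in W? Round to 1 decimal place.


Q = U * A * LMTD
Q = 876 * 17 * 12.1
Q = 180193.2 W


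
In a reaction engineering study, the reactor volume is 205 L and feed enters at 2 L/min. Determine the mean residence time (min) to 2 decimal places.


tau = V / v0
tau = 205 / 2
tau = 102.50 min


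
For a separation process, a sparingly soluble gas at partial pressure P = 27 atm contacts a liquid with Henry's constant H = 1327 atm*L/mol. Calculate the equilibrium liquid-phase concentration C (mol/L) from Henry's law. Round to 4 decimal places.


C = P / H
C = 27 / 1327
C = 0.0203 mol/L


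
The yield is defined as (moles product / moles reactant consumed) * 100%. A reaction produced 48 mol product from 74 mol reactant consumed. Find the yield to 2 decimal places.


Yield = (moles product / moles consumed) * 100%
Yield = (48 / 74) * 100
Yield = 0.6486 * 100
Yield = 64.86%


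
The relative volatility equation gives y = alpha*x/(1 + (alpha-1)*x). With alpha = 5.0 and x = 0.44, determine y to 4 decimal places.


y = alpha*x / (1 + (alpha-1)*x)
y = 5.0*0.44 / (1 + (5.0-1)*0.44)
y = 2.2 / (1 + 1.76)
y = 2.2 / 2.76
y = 0.7971


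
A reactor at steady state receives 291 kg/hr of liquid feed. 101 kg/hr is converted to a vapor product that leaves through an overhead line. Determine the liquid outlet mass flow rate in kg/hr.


Steady-state mass balance on the main outlet: F_out = F_in - F_removed
F_out = 291 - 101
F_out = 190 kg/hr


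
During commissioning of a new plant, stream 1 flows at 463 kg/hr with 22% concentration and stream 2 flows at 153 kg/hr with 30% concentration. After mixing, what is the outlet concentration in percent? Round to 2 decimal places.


Mass balance on solute: F1*x1 + F2*x2 = F3*x3
F3 = F1 + F2 = 463 + 153 = 616 kg/hr
x3 = (F1*x1 + F2*x2)/F3
x3 = (463*0.22 + 153*0.3) / 616
x3 = 23.99%


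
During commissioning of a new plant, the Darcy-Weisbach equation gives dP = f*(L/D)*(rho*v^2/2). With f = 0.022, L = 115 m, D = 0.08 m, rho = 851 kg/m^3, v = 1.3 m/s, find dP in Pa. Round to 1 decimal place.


dP = f * (L/D) * (rho*v^2/2)
dP = 0.022 * (115/0.08) * (851*1.3^2/2)
L/D = 1437.5
rho*v^2/2 = 851*1.69/2 = 719.095
dP = 0.022 * 1437.5 * 719.095
dP = 22741.4 Pa


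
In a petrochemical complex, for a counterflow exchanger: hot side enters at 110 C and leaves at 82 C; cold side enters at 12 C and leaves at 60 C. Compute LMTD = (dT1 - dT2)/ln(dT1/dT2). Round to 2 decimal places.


dT1 = Th_in - Tc_out = 110 - 60 = 50
dT2 = Th_out - Tc_in = 82 - 12 = 70
LMTD = (dT1 - dT2) / ln(dT1/dT2)
LMTD = (50 - 70) / ln(50/70)
LMTD = 59.44 K


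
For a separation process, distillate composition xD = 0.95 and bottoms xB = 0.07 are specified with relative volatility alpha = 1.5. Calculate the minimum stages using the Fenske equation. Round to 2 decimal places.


N_min = ln((xD*(1-xB))/(xB*(1-xD))) / ln(alpha)
Numerator inside ln: 0.8835 / 0.0035 = 252.428571
ln(252.428571) = 5.531128
ln(alpha) = ln(1.5) = 0.405465
N_min = 5.531128 / 0.405465 = 13.64


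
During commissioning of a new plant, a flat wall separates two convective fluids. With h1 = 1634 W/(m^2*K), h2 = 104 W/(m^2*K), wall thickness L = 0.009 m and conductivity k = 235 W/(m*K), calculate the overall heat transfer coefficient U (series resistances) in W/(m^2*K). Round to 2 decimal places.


1/U = 1/h1 + L/k + 1/h2
1/U = 1/1634 + 0.009/235 + 1/104
1/U = 0.0006119951 + 3.82979e-05 + 0.0096153846
1/U = 0.0102656776
U = 97.41 W/(m^2*K)


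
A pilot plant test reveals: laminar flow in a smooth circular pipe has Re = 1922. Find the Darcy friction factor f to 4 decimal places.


f = 64 / Re
f = 64 / 1922
f = 0.0333


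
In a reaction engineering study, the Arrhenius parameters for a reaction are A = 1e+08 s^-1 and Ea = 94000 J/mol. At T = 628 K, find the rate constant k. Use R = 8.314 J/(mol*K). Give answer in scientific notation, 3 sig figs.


k = A * exp(-Ea/(R*T))
k = 1e+08 * exp(-94000 / (8.314 * 628))
k = 1e+08 * exp(-18.003552)
k = 1.52e+00


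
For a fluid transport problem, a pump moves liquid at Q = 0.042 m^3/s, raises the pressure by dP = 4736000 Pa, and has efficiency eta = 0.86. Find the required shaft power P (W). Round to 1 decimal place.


P = Q * dP / eta
P = 0.042 * 4736000 / 0.86
P = 198912.0 / 0.86
P = 231293.0 W


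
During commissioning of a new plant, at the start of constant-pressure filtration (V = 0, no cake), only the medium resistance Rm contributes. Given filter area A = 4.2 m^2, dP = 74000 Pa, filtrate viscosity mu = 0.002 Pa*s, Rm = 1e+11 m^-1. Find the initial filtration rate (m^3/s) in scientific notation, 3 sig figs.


rate = A * dP / (mu * Rm)
rate = 4.2 * 74000 / (0.002 * 1e+11)
rate = 310800.0 / 2.000e+08
rate = 1.55e-03 m^3/s


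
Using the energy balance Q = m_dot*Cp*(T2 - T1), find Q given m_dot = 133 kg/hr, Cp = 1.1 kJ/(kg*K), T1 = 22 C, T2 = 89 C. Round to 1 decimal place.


Q = m_dot * Cp * (T2 - T1)
Q = 133 * 1.1 * (89 - 22)
Q = 133 * 1.1 * 67
Q = 9802.1 kJ/hr


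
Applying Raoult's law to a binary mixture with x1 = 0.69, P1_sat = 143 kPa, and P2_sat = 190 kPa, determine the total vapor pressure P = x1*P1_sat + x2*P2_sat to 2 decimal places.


P = x1*P1_sat + x2*P2_sat
x2 = 1 - x1 = 1 - 0.69 = 0.31
P = 0.69*143 + 0.31*190
P = 98.67 + 58.9
P = 157.57 kPa


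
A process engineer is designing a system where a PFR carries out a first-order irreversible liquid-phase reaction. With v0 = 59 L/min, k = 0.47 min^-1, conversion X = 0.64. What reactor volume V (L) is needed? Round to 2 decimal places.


V = (v0/k) * ln(1/(1-X))
V = (59/0.47) * ln(1/(1-0.64))
V = 125.531915 * ln(2.777778)
V = 125.531915 * 1.021651
V = 128.25 L


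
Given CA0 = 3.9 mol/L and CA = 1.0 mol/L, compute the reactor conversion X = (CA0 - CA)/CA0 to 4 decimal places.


X = (CA0 - CA) / CA0
X = (3.9 - 1.0) / 3.9
X = 2.9 / 3.9
X = 0.7436


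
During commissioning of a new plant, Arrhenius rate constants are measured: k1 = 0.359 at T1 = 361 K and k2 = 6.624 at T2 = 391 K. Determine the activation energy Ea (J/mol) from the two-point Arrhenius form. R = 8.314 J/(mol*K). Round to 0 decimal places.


Ea = R * ln(k2/k1) / (1/T1 - 1/T2)
ln(k2/k1) = ln(6.624/0.359) = 2.9151323
1/T1 - 1/T2 = 1/361 - 1/391 = 0.000212538345
Ea = 8.314 * 2.9151323 / 0.000212538345
Ea = 114033 J/mol


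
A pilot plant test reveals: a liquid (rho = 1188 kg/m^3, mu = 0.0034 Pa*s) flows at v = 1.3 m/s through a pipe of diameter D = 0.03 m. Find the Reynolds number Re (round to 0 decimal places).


Re = rho * v * D / mu
Re = 1188 * 1.3 * 0.03 / 0.0034
Re = 46.332 / 0.0034
Re = 13627


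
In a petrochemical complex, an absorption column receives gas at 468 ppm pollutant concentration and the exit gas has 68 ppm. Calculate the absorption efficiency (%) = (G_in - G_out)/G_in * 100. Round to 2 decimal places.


Efficiency = (G_in - G_out) / G_in * 100%
Efficiency = (468 - 68) / 468 * 100
Efficiency = 400 / 468 * 100
Efficiency = 85.47%


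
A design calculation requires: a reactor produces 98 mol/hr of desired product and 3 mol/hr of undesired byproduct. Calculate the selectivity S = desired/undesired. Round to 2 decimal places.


S = desired product rate / undesired product rate
S = 98 / 3
S = 32.67


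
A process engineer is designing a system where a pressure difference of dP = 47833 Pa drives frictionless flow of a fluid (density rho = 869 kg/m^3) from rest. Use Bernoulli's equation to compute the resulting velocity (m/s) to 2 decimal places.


v = sqrt(2*dP/rho)
v = sqrt(2*47833/869)
v = sqrt(110.087457)
v = 10.49 m/s


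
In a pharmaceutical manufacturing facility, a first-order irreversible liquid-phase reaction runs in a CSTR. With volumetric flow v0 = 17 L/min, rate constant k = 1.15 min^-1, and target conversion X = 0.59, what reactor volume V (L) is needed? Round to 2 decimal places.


V = v0 * X / (k * (1 - X))
V = 17 * 0.59 / (1.15 * (1 - 0.59))
V = 10.03 / (1.15 * 0.41)
V = 10.03 / 0.4715
V = 21.27 L


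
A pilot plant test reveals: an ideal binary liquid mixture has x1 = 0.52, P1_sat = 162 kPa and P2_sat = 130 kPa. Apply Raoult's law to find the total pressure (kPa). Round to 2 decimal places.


P = x1*P1_sat + x2*P2_sat
x2 = 1 - x1 = 1 - 0.52 = 0.48
P = 0.52*162 + 0.48*130
P = 84.24 + 62.4
P = 146.64 kPa


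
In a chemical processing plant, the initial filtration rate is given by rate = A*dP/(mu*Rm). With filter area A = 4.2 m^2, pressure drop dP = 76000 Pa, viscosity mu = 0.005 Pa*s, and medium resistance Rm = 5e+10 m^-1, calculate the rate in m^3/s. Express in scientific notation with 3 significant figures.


rate = A * dP / (mu * Rm)
rate = 4.2 * 76000 / (0.005 * 5e+10)
rate = 319200.0 / 2.500e+08
rate = 1.28e-03 m^3/s


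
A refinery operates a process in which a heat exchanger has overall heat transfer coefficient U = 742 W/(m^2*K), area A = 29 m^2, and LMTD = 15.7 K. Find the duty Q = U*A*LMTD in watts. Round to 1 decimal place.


Q = U * A * LMTD
Q = 742 * 29 * 15.7
Q = 337832.6 W


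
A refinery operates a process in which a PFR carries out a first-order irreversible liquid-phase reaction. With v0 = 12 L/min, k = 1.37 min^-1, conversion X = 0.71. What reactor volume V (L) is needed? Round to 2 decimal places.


V = (v0/k) * ln(1/(1-X))
V = (12/1.37) * ln(1/(1-0.71))
V = 8.759124 * ln(3.448276)
V = 8.759124 * 1.237874
V = 10.84 L


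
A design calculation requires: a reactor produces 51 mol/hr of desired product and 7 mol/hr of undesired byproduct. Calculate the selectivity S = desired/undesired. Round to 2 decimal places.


S = desired product rate / undesired product rate
S = 51 / 7
S = 7.29


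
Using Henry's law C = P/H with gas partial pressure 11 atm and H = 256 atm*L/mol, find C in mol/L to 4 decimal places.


C = P / H
C = 11 / 256
C = 0.0430 mol/L


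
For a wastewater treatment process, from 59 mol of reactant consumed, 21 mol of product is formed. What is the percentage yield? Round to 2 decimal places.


Yield = (moles product / moles consumed) * 100%
Yield = (21 / 59) * 100
Yield = 0.3559 * 100
Yield = 35.59%


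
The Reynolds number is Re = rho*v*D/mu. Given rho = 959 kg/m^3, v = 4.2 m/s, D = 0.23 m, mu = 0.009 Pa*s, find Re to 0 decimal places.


Re = rho * v * D / mu
Re = 959 * 4.2 * 0.23 / 0.009
Re = 926.394 / 0.009
Re = 102933


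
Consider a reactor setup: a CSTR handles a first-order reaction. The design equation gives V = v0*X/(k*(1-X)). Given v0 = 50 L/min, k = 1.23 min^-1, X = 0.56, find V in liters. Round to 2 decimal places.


V = v0 * X / (k * (1 - X))
V = 50 * 0.56 / (1.23 * (1 - 0.56))
V = 28.0 / (1.23 * 0.44)
V = 28.0 / 0.5412
V = 51.74 L


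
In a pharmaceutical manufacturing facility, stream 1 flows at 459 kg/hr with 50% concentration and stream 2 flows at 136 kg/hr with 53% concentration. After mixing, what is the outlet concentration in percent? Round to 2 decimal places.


Mass balance on solute: F1*x1 + F2*x2 = F3*x3
F3 = F1 + F2 = 459 + 136 = 595 kg/hr
x3 = (F1*x1 + F2*x2)/F3
x3 = (459*0.5 + 136*0.53) / 595
x3 = 50.69%


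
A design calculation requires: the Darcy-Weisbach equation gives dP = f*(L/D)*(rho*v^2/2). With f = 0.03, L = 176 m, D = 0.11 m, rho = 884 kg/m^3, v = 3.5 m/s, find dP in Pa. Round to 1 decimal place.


dP = f * (L/D) * (rho*v^2/2)
dP = 0.03 * (176/0.11) * (884*3.5^2/2)
L/D = 1600.0
rho*v^2/2 = 884*12.25/2 = 5414.5
dP = 0.03 * 1600.0 * 5414.5
dP = 259896.0 Pa


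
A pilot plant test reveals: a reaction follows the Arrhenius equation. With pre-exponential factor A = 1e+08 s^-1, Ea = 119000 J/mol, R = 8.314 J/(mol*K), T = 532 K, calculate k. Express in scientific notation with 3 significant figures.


k = A * exp(-Ea/(R*T))
k = 1e+08 * exp(-119000 / (8.314 * 532))
k = 1e+08 * exp(-26.904524)
k = 2.07e-04


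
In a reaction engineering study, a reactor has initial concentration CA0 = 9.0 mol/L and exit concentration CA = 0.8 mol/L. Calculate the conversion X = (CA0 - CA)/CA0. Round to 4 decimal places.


X = (CA0 - CA) / CA0
X = (9.0 - 0.8) / 9.0
X = 8.2 / 9.0
X = 0.9111


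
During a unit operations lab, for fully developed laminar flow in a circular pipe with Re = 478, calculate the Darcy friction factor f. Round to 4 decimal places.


f = 64 / Re
f = 64 / 478
f = 0.1339


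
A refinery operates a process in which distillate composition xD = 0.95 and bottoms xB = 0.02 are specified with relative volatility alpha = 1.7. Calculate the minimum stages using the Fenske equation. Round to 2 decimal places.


N_min = ln((xD*(1-xB))/(xB*(1-xD))) / ln(alpha)
Numerator inside ln: 0.931 / 0.001 = 931.0
ln(931.0) = 6.836259
ln(alpha) = ln(1.7) = 0.530628
N_min = 6.836259 / 0.530628 = 12.88


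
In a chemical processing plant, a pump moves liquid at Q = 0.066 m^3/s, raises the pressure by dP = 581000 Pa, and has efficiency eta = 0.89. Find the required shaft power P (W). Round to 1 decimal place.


P = Q * dP / eta
P = 0.066 * 581000 / 0.89
P = 38346.0 / 0.89
P = 43085.4 W


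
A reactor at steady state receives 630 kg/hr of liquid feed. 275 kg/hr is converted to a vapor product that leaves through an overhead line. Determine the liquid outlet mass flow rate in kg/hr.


Steady-state mass balance on the main outlet: F_out = F_in - F_removed
F_out = 630 - 275
F_out = 355 kg/hr


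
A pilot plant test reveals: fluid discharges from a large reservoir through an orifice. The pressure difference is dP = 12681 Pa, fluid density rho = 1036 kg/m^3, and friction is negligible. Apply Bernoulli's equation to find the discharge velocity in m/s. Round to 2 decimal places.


v = sqrt(2*dP/rho)
v = sqrt(2*12681/1036)
v = sqrt(24.480695)
v = 4.95 m/s
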